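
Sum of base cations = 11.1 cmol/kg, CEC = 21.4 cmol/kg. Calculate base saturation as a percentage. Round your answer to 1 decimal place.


Step 1: BS = 100 * (sum of bases) / CEC
Step 2: BS = 100 * 11.1 / 21.4
Step 3: BS = 51.9%

51.9


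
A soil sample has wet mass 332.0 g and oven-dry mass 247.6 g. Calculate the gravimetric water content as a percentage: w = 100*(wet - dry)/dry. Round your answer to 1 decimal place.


Step 1: Water mass = wet - dry = 332.0 - 247.6 = 84.4 g
Step 2: w = 100 * water mass / dry mass
Step 3: w = 100 * 84.4 / 247.6 = 34.1%

34.1


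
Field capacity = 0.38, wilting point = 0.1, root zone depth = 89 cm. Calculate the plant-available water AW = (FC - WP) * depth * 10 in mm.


Step 1: Available water = (FC - WP) * depth * 10
Step 2: AW = (0.38 - 0.1) * 89 * 10
Step 3: AW = 0.28 * 89 * 10
Step 4: AW = 249.2 mm

249.2


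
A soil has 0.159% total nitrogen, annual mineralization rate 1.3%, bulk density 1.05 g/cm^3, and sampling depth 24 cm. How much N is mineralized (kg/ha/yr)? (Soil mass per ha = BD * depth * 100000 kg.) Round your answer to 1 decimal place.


Step 1: Soil mass per ha = BD * depth * 100000 = 1.05 * 24 * 100000 = 2520000 kg
Step 2: Total N pool = soil mass * N%/100 = 2520000 * 0.159/100 = 4006.8 kg/ha
Step 3: N mineralized = N pool * rate%/100 = 4006.8 * 1.3/100 = 52.1 kg/ha/yr

52.1


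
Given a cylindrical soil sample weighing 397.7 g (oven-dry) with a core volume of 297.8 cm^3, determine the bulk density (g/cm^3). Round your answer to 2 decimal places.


Step 1: Identify the formula: BD = dry mass / volume
Step 2: Substitute values: BD = 397.7 / 297.8
Step 3: BD = 1.34 g/cm^3

1.34


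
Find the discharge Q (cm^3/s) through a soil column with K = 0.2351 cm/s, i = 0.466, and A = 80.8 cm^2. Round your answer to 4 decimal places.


Step 1: Apply Darcy's law: Q = K * i * A
Step 2: Q = 0.2351 * 0.466 * 80.8
Step 3: Q = 8.8522 cm^3/s

8.8522


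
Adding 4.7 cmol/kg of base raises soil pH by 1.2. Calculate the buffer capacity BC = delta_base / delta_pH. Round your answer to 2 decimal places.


Step 1: BC = change in base / change in pH
Step 2: BC = 4.7 / 1.2
Step 3: BC = 3.92 cmol/(kg*pH unit)

3.92


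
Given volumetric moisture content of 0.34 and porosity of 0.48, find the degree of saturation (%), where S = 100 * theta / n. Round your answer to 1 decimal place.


Step 1: S = 100 * theta_v / n
Step 2: S = 100 * 0.34 / 0.48
Step 3: S = 70.8%

70.8


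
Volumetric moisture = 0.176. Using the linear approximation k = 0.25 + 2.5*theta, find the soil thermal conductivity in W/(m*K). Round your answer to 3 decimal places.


Step 1: k = 0.25 + 2.5 * theta
Step 2: k = 0.25 + 2.5 * 0.176
Step 3: k = 0.25 + 0.44
Step 4: k = 0.69 W/(m*K)

0.69


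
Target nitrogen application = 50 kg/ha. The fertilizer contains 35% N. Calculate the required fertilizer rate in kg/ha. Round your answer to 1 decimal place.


Step 1: Fertilizer rate = target N / (N content / 100)
Step 2: Rate = 50 / (35 / 100)
Step 3: Rate = 50 / 0.35
Step 4: Rate = 142.9 kg/ha

142.9


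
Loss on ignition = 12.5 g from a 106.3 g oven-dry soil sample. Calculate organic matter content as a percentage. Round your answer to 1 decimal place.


Step 1: OM% = 100 * LOI / sample mass
Step 2: OM = 100 * 12.5 / 106.3
Step 3: OM = 11.8%

11.8


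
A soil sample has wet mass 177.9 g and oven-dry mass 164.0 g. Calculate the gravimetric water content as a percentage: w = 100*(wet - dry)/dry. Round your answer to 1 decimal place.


Step 1: Water mass = wet - dry = 177.9 - 164.0 = 13.9 g
Step 2: w = 100 * water mass / dry mass
Step 3: w = 100 * 13.9 / 164.0 = 8.5%

8.5


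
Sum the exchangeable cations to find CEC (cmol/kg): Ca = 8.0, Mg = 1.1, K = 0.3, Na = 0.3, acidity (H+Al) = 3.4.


Step 1: CEC = Ca + Mg + K + Na + (H+Al)
Step 2: CEC = 8.0 + 1.1 + 0.3 + 0.3 + 3.4
Step 3: CEC = 13.1 cmol/kg

13.1


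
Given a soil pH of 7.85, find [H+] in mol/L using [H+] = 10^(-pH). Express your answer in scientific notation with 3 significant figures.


Step 1: [H+] = 10^(-pH)
Step 2: [H+] = 10^(-7.85)
Step 3: [H+] = 1.41e-08 mol/L

1.41e-08


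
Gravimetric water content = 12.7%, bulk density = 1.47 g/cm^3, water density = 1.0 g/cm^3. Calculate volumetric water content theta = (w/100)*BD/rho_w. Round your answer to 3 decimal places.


Step 1: theta = (w / 100) * BD / rho_w
Step 2: theta = (12.7 / 100) * 1.47 / 1.0
Step 3: theta = 0.127 * 1.47
Step 4: theta = 0.187

0.187


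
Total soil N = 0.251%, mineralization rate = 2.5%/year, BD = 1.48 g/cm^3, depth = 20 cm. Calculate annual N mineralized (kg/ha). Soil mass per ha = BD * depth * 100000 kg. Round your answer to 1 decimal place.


Step 1: Soil mass per ha = BD * depth * 100000 = 1.48 * 20 * 100000 = 2960000 kg
Step 2: Total N pool = soil mass * N%/100 = 2960000 * 0.251/100 = 7429.6 kg/ha
Step 3: N mineralized = N pool * rate%/100 = 7429.6 * 2.5/100 = 185.7 kg/ha/yr

185.7


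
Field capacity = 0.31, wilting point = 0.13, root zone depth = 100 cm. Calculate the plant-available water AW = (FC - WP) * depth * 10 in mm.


Step 1: Available water = (FC - WP) * depth * 10
Step 2: AW = (0.31 - 0.13) * 100 * 10
Step 3: AW = 0.18 * 100 * 10
Step 4: AW = 180.0 mm

180.0


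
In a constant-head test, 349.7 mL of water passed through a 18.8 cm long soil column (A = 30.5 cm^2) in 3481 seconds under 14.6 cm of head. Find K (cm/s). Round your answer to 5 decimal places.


Step 1: K = Q * L / (A * t * h)
Step 2: Numerator = 349.7 * 18.8 = 6574.36
Step 3: Denominator = 30.5 * 3481 * 14.6 = 1550089.3
Step 4: K = 6574.36 / 1550089.3 = 0.00424 cm/s

0.00424


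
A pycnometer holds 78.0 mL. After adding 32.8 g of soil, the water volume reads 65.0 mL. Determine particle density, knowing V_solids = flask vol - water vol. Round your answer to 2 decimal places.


Step 1: Volume of solids = flask volume - water volume with soil
Step 2: V_solids = 78.0 - 65.0 = 13.0 mL
Step 3: Particle density = mass / V_solids = 32.8 / 13.0 = 2.52 g/cm^3

2.52


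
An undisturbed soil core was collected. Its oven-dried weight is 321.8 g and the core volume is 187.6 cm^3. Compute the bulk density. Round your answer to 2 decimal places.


Step 1: Identify the formula: BD = dry mass / volume
Step 2: Substitute values: BD = 321.8 / 187.6
Step 3: BD = 1.72 g/cm^3

1.72


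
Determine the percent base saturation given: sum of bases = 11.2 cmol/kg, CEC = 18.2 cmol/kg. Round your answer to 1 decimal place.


Step 1: BS = 100 * (sum of bases) / CEC
Step 2: BS = 100 * 11.2 / 18.2
Step 3: BS = 61.5%

61.5


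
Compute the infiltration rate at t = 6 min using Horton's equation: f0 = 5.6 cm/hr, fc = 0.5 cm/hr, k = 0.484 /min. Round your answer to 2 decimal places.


Step 1: f = fc + (f0 - fc) * exp(-k * t)
Step 2: exp(-0.484 * 6) = 0.054804
Step 3: f = 0.5 + (5.6 - 0.5) * 0.054804
Step 4: f = 0.5 + 5.1 * 0.054804
Step 5: f = 0.78 cm/hr

0.78


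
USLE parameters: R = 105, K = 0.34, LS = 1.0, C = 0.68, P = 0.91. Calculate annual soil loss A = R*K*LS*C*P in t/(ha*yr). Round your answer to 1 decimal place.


Step 1: A = R * K * LS * C * P
Step 2: R * K = 105 * 0.34 = 35.7
Step 3: (R*K) * LS = 35.7 * 1.0 = 35.7
Step 4: * C * P = 35.7 * 0.68 * 0.91 = 22.1
Step 5: A = 22.1 t/(ha*yr)

22.1


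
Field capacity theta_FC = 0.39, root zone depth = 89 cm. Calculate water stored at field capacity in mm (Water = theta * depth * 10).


Step 1: Water (mm) = theta_FC * depth (cm) * 10
Step 2: Water = 0.39 * 89 * 10
Step 3: Water = 347.1 mm

347.1


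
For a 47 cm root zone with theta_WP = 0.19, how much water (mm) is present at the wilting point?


Step 1: Water (mm) = theta_WP * depth * 10
Step 2: Water = 0.19 * 47 * 10
Step 3: Water = 89.3 mm

89.3


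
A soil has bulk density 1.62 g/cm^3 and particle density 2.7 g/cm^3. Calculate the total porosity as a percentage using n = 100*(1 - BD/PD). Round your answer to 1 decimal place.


Step 1: Formula: n = 100 * (1 - BD / PD)
Step 2: n = 100 * (1 - 1.62 / 2.7)
Step 3: n = 100 * (1 - 0.6)
Step 4: n = 40.0%

40.0


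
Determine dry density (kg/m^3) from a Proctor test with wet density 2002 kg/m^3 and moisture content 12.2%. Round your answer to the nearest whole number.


Step 1: Dry density = wet density / (1 + w/100)
Step 2: Dry density = 2002 / (1 + 12.2/100)
Step 3: Dry density = 2002 / 1.122
Step 4: Dry density = 1784 kg/m^3

1784


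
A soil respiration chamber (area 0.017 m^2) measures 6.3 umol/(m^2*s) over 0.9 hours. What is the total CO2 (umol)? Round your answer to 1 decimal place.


Step 1: Convert time to seconds: 0.9 hr * 3600 = 3240.0 s
Step 2: Total = flux * area * time_s
Step 3: Total = 6.3 * 0.017 * 3240.0
Step 4: Total = 347.0 umol

347.0


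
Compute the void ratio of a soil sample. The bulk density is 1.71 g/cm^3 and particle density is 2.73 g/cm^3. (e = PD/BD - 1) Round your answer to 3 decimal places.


Step 1: e = PD / BD - 1
Step 2: e = 2.73 / 1.71 - 1
Step 3: e = 1.59649 - 1
Step 4: e = 0.596

0.596


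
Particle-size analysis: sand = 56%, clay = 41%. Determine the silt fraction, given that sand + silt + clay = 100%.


Step 1: sand + silt + clay = 100%
Step 2: silt = 100 - sand - clay
Step 3: silt = 100 - 56 - 41
Step 4: silt = 3%

3


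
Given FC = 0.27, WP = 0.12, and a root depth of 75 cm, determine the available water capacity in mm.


Step 1: Available water = (FC - WP) * depth * 10
Step 2: AW = (0.27 - 0.12) * 75 * 10
Step 3: AW = 0.15 * 75 * 10
Step 4: AW = 112.5 mm

112.5


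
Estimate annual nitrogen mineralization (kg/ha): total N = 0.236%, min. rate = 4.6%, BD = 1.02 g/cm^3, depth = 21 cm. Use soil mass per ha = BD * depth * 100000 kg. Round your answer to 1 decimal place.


Step 1: Soil mass per ha = BD * depth * 100000 = 1.02 * 21 * 100000 = 2142000 kg
Step 2: Total N pool = soil mass * N%/100 = 2142000 * 0.236/100 = 5055.12 kg/ha
Step 3: N mineralized = N pool * rate%/100 = 5055.12 * 4.6/100 = 232.5 kg/ha/yr

232.5


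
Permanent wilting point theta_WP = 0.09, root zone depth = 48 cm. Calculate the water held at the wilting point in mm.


Step 1: Water (mm) = theta_WP * depth * 10
Step 2: Water = 0.09 * 48 * 10
Step 3: Water = 43.2 mm

43.2


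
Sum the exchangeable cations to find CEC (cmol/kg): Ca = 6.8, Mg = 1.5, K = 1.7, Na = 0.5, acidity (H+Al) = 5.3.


Step 1: CEC = Ca + Mg + K + Na + (H+Al)
Step 2: CEC = 6.8 + 1.5 + 1.7 + 0.5 + 5.3
Step 3: CEC = 15.8 cmol/kg

15.8


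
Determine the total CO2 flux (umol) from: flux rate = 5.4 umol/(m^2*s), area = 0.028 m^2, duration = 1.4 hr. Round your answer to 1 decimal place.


Step 1: Convert time to seconds: 1.4 hr * 3600 = 5040.0 s
Step 2: Total = flux * area * time_s
Step 3: Total = 5.4 * 0.028 * 5040.0
Step 4: Total = 762.0 umol

762.0


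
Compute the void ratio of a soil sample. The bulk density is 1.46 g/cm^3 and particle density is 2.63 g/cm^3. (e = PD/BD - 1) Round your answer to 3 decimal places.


Step 1: e = PD / BD - 1
Step 2: e = 2.63 / 1.46 - 1
Step 3: e = 1.80137 - 1
Step 4: e = 0.801

0.801


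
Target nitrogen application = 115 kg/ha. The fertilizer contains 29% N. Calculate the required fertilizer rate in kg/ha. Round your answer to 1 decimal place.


Step 1: Fertilizer rate = target N / (N content / 100)
Step 2: Rate = 115 / (29 / 100)
Step 3: Rate = 115 / 0.29
Step 4: Rate = 396.6 kg/ha

396.6


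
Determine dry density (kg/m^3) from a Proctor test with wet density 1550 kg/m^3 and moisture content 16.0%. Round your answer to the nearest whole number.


Step 1: Dry density = wet density / (1 + w/100)
Step 2: Dry density = 1550 / (1 + 16.0/100)
Step 3: Dry density = 1550 / 1.16
Step 4: Dry density = 1336 kg/m^3

1336


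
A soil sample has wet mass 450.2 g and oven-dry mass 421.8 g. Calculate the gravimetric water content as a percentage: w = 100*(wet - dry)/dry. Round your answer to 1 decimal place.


Step 1: Water mass = wet - dry = 450.2 - 421.8 = 28.4 g
Step 2: w = 100 * water mass / dry mass
Step 3: w = 100 * 28.4 / 421.8 = 6.7%

6.7


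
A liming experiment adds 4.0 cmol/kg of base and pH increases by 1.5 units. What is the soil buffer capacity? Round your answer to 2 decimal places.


Step 1: BC = change in base / change in pH
Step 2: BC = 4.0 / 1.5
Step 3: BC = 2.67 cmol/(kg*pH unit)

2.67


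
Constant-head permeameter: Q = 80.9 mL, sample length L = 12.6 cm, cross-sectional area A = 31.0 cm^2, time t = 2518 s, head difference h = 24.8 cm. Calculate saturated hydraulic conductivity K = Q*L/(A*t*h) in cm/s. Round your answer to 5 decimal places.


Step 1: K = Q * L / (A * t * h)
Step 2: Numerator = 80.9 * 12.6 = 1019.34
Step 3: Denominator = 31.0 * 2518 * 24.8 = 1935838.4
Step 4: K = 1019.34 / 1935838.4 = 0.00053 cm/s

0.00053


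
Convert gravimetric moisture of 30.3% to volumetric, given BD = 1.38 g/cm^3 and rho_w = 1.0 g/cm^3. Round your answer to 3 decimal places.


Step 1: theta = (w / 100) * BD / rho_w
Step 2: theta = (30.3 / 100) * 1.38 / 1.0
Step 3: theta = 0.303 * 1.38
Step 4: theta = 0.418

0.418


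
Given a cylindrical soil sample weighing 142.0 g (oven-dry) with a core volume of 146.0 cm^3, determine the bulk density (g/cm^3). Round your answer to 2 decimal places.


Step 1: Identify the formula: BD = dry mass / volume
Step 2: Substitute values: BD = 142.0 / 146.0
Step 3: BD = 0.97 g/cm^3

0.97


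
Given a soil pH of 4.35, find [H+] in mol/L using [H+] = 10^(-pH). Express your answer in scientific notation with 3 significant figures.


Step 1: [H+] = 10^(-pH)
Step 2: [H+] = 10^(-4.35)
Step 3: [H+] = 4.47e-05 mol/L

4.47e-05


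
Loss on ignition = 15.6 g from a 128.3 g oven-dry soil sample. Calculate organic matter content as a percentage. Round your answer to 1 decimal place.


Step 1: OM% = 100 * LOI / sample mass
Step 2: OM = 100 * 15.6 / 128.3
Step 3: OM = 12.2%

12.2


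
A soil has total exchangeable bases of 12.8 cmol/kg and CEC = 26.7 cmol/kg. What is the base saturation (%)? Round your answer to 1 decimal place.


Step 1: BS = 100 * (sum of bases) / CEC
Step 2: BS = 100 * 12.8 / 26.7
Step 3: BS = 47.9%

47.9


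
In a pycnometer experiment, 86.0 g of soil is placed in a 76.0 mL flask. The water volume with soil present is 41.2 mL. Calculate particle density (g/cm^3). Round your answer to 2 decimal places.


Step 1: Volume of solids = flask volume - water volume with soil
Step 2: V_solids = 76.0 - 41.2 = 34.8 mL
Step 3: Particle density = mass / V_solids = 86.0 / 34.8 = 2.47 g/cm^3

2.47


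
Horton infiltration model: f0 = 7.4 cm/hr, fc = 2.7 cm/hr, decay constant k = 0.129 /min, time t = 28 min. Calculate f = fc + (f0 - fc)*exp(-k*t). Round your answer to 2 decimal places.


Step 1: f = fc + (f0 - fc) * exp(-k * t)
Step 2: exp(-0.129 * 28) = 0.026998
Step 3: f = 2.7 + (7.4 - 2.7) * 0.026998
Step 4: f = 2.7 + 4.7 * 0.026998
Step 5: f = 2.83 cm/hr

2.83


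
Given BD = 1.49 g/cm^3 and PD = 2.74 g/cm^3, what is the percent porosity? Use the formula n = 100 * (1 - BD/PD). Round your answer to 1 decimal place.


Step 1: Formula: n = 100 * (1 - BD / PD)
Step 2: n = 100 * (1 - 1.49 / 2.74)
Step 3: n = 100 * (1 - 0.5438)
Step 4: n = 45.6%

45.6


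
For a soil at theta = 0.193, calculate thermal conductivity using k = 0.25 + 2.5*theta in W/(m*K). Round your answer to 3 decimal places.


Step 1: k = 0.25 + 2.5 * theta
Step 2: k = 0.25 + 2.5 * 0.193
Step 3: k = 0.25 + 0.483
Step 4: k = 0.733 W/(m*K)

0.733


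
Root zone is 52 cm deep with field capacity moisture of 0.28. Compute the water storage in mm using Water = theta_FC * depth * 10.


Step 1: Water (mm) = theta_FC * depth (cm) * 10
Step 2: Water = 0.28 * 52 * 10
Step 3: Water = 145.6 mm

145.6


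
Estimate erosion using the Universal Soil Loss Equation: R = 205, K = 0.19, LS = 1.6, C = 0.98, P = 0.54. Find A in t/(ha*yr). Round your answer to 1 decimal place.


Step 1: A = R * K * LS * C * P
Step 2: R * K = 205 * 0.19 = 38.95
Step 3: (R*K) * LS = 38.95 * 1.6 = 62.32
Step 4: * C * P = 62.32 * 0.98 * 0.54 = 33.0
Step 5: A = 33.0 t/(ha*yr)

33.0


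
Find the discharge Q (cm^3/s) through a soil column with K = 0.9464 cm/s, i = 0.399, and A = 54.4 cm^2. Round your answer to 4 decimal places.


Step 1: Apply Darcy's law: Q = K * i * A
Step 2: Q = 0.9464 * 0.399 * 54.4
Step 3: Q = 20.5422 cm^3/s

20.5422


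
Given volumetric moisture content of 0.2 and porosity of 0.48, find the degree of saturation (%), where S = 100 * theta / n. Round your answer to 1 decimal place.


Step 1: S = 100 * theta_v / n
Step 2: S = 100 * 0.2 / 0.48
Step 3: S = 41.7%

41.7


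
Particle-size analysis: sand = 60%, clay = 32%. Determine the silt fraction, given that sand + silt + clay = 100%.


Step 1: sand + silt + clay = 100%
Step 2: silt = 100 - sand - clay
Step 3: silt = 100 - 60 - 32
Step 4: silt = 8%

8


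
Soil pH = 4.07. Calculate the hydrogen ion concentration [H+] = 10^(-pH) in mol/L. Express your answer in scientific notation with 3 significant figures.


Step 1: [H+] = 10^(-pH)
Step 2: [H+] = 10^(-4.07)
Step 3: [H+] = 8.51e-05 mol/L

8.51e-05


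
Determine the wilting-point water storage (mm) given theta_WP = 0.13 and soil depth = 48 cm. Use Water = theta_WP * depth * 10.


Step 1: Water (mm) = theta_WP * depth * 10
Step 2: Water = 0.13 * 48 * 10
Step 3: Water = 62.4 mm

62.4


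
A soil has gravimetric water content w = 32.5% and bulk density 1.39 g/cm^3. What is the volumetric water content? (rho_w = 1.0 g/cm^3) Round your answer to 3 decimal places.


Step 1: theta = (w / 100) * BD / rho_w
Step 2: theta = (32.5 / 100) * 1.39 / 1.0
Step 3: theta = 0.325 * 1.39
Step 4: theta = 0.452

0.452


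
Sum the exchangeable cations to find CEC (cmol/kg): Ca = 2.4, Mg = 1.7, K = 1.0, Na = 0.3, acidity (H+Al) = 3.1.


Step 1: CEC = Ca + Mg + K + Na + (H+Al)
Step 2: CEC = 2.4 + 1.7 + 1.0 + 0.3 + 3.1
Step 3: CEC = 8.5 cmol/kg

8.5


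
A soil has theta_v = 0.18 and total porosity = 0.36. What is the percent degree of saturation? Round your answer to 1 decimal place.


Step 1: S = 100 * theta_v / n
Step 2: S = 100 * 0.18 / 0.36
Step 3: S = 50.0%

50.0


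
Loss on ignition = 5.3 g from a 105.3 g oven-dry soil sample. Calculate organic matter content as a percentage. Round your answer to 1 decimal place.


Step 1: OM% = 100 * LOI / sample mass
Step 2: OM = 100 * 5.3 / 105.3
Step 3: OM = 5.0%

5.0


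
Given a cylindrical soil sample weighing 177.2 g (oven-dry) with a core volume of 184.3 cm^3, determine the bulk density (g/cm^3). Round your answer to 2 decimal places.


Step 1: Identify the formula: BD = dry mass / volume
Step 2: Substitute values: BD = 177.2 / 184.3
Step 3: BD = 0.96 g/cm^3

0.96


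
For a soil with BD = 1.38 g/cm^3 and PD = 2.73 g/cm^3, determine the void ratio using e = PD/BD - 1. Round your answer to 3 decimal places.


Step 1: e = PD / BD - 1
Step 2: e = 2.73 / 1.38 - 1
Step 3: e = 1.97826 - 1
Step 4: e = 0.978

0.978


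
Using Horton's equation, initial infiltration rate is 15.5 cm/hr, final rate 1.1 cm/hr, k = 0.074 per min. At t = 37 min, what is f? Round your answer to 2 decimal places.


Step 1: f = fc + (f0 - fc) * exp(-k * t)
Step 2: exp(-0.074 * 37) = 0.0647
Step 3: f = 1.1 + (15.5 - 1.1) * 0.0647
Step 4: f = 1.1 + 14.4 * 0.0647
Step 5: f = 2.03 cm/hr

2.03


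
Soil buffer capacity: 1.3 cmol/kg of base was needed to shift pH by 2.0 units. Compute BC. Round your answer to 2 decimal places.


Step 1: BC = change in base / change in pH
Step 2: BC = 1.3 / 2.0
Step 3: BC = 0.65 cmol/(kg*pH unit)

0.65


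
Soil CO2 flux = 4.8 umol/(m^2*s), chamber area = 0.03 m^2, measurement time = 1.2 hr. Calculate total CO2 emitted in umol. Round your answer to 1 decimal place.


Step 1: Convert time to seconds: 1.2 hr * 3600 = 4320.0 s
Step 2: Total = flux * area * time_s
Step 3: Total = 4.8 * 0.03 * 4320.0
Step 4: Total = 622.1 umol

622.1


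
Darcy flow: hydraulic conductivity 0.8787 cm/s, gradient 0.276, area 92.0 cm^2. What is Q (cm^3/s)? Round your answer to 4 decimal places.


Step 1: Apply Darcy's law: Q = K * i * A
Step 2: Q = 0.8787 * 0.276 * 92.0
Step 3: Q = 22.312 cm^3/s

22.312


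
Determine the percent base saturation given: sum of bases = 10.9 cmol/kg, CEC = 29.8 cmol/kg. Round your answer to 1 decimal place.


Step 1: BS = 100 * (sum of bases) / CEC
Step 2: BS = 100 * 10.9 / 29.8
Step 3: BS = 36.6%

36.6


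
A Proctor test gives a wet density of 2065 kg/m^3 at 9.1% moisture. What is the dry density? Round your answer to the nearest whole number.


Step 1: Dry density = wet density / (1 + w/100)
Step 2: Dry density = 2065 / (1 + 9.1/100)
Step 3: Dry density = 2065 / 1.091
Step 4: Dry density = 1893 kg/m^3

1893


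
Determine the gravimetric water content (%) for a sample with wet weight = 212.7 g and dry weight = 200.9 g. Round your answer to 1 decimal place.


Step 1: Water mass = wet - dry = 212.7 - 200.9 = 11.8 g
Step 2: w = 100 * water mass / dry mass
Step 3: w = 100 * 11.8 / 200.9 = 5.9%

5.9


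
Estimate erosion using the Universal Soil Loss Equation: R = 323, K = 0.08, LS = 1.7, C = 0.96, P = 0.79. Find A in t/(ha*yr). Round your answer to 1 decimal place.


Step 1: A = R * K * LS * C * P
Step 2: R * K = 323 * 0.08 = 25.84
Step 3: (R*K) * LS = 25.84 * 1.7 = 43.928
Step 4: * C * P = 43.928 * 0.96 * 0.79 = 33.3
Step 5: A = 33.3 t/(ha*yr)

33.3


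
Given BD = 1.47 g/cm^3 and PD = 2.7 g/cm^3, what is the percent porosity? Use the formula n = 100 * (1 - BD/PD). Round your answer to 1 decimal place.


Step 1: Formula: n = 100 * (1 - BD / PD)
Step 2: n = 100 * (1 - 1.47 / 2.7)
Step 3: n = 100 * (1 - 0.54444)
Step 4: n = 45.6%

45.6


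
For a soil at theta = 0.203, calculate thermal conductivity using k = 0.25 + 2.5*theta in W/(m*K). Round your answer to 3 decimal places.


Step 1: k = 0.25 + 2.5 * theta
Step 2: k = 0.25 + 2.5 * 0.203
Step 3: k = 0.25 + 0.508
Step 4: k = 0.758 W/(m*K)

0.758


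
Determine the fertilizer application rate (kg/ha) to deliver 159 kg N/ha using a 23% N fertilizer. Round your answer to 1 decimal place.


Step 1: Fertilizer rate = target N / (N content / 100)
Step 2: Rate = 159 / (23 / 100)
Step 3: Rate = 159 / 0.23
Step 4: Rate = 691.3 kg/ha

691.3


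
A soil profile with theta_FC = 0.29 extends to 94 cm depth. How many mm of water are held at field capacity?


Step 1: Water (mm) = theta_FC * depth (cm) * 10
Step 2: Water = 0.29 * 94 * 10
Step 3: Water = 272.6 mm

272.6


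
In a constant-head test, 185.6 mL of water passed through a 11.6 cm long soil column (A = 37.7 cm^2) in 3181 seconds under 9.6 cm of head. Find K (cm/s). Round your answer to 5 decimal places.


Step 1: K = Q * L / (A * t * h)
Step 2: Numerator = 185.6 * 11.6 = 2152.96
Step 3: Denominator = 37.7 * 3181 * 9.6 = 1151267.52
Step 4: K = 2152.96 / 1151267.52 = 0.00187 cm/s

0.00187


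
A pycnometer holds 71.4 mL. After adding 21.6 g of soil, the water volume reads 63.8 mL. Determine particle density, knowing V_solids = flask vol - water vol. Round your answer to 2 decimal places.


Step 1: Volume of solids = flask volume - water volume with soil
Step 2: V_solids = 71.4 - 63.8 = 7.6 mL
Step 3: Particle density = mass / V_solids = 21.6 / 7.6 = 2.84 g/cm^3

2.84


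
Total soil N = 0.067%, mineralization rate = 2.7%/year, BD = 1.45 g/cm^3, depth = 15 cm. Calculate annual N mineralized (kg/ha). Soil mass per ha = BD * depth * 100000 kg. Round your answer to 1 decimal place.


Step 1: Soil mass per ha = BD * depth * 100000 = 1.45 * 15 * 100000 = 2175000 kg
Step 2: Total N pool = soil mass * N%/100 = 2175000 * 0.067/100 = 1457.25 kg/ha
Step 3: N mineralized = N pool * rate%/100 = 1457.25 * 2.7/100 = 39.3 kg/ha/yr

39.3


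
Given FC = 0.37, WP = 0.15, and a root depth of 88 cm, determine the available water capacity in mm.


Step 1: Available water = (FC - WP) * depth * 10
Step 2: AW = (0.37 - 0.15) * 88 * 10
Step 3: AW = 0.22 * 88 * 10
Step 4: AW = 193.6 mm

193.6


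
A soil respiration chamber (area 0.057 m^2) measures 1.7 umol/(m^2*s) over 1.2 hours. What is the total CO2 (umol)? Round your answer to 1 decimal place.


Step 1: Convert time to seconds: 1.2 hr * 3600 = 4320.0 s
Step 2: Total = flux * area * time_s
Step 3: Total = 1.7 * 0.057 * 4320.0
Step 4: Total = 418.6 umol

418.6


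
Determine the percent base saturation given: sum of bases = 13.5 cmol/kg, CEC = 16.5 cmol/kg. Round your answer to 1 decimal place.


Step 1: BS = 100 * (sum of bases) / CEC
Step 2: BS = 100 * 13.5 / 16.5
Step 3: BS = 81.8%

81.8


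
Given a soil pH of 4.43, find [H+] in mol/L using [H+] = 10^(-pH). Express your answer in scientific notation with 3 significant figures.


Step 1: [H+] = 10^(-pH)
Step 2: [H+] = 10^(-4.43)
Step 3: [H+] = 3.72e-05 mol/L

3.72e-05


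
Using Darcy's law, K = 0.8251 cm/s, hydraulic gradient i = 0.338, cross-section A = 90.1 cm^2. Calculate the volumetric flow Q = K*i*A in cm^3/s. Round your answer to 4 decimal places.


Step 1: Apply Darcy's law: Q = K * i * A
Step 2: Q = 0.8251 * 0.338 * 90.1
Step 3: Q = 25.1274 cm^3/s

25.1274


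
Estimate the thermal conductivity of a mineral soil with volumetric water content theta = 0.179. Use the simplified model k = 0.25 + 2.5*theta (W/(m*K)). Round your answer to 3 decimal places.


Step 1: k = 0.25 + 2.5 * theta
Step 2: k = 0.25 + 2.5 * 0.179
Step 3: k = 0.25 + 0.448
Step 4: k = 0.698 W/(m*K)

0.698


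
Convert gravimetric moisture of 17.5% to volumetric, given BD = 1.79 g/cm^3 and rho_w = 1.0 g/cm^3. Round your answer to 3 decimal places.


Step 1: theta = (w / 100) * BD / rho_w
Step 2: theta = (17.5 / 100) * 1.79 / 1.0
Step 3: theta = 0.175 * 1.79
Step 4: theta = 0.313

0.313


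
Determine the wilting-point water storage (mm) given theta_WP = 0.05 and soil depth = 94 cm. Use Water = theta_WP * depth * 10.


Step 1: Water (mm) = theta_WP * depth * 10
Step 2: Water = 0.05 * 94 * 10
Step 3: Water = 47.0 mm

47.0


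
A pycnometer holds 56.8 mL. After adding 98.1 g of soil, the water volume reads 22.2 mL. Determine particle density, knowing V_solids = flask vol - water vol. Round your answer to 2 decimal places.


Step 1: Volume of solids = flask volume - water volume with soil
Step 2: V_solids = 56.8 - 22.2 = 34.6 mL
Step 3: Particle density = mass / V_solids = 98.1 / 34.6 = 2.84 g/cm^3

2.84


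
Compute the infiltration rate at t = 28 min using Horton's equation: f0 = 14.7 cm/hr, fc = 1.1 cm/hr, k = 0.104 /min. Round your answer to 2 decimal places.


Step 1: f = fc + (f0 - fc) * exp(-k * t)
Step 2: exp(-0.104 * 28) = 0.054367
Step 3: f = 1.1 + (14.7 - 1.1) * 0.054367
Step 4: f = 1.1 + 13.6 * 0.054367
Step 5: f = 1.84 cm/hr

1.84


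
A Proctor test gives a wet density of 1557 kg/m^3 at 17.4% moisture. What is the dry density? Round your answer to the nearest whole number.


Step 1: Dry density = wet density / (1 + w/100)
Step 2: Dry density = 1557 / (1 + 17.4/100)
Step 3: Dry density = 1557 / 1.174
Step 4: Dry density = 1326 kg/m^3

1326


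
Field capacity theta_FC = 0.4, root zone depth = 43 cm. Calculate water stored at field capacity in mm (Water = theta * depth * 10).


Step 1: Water (mm) = theta_FC * depth (cm) * 10
Step 2: Water = 0.4 * 43 * 10
Step 3: Water = 172.0 mm

172.0


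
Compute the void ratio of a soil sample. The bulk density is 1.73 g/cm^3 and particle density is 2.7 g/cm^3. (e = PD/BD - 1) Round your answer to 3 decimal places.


Step 1: e = PD / BD - 1
Step 2: e = 2.7 / 1.73 - 1
Step 3: e = 1.56069 - 1
Step 4: e = 0.561

0.561


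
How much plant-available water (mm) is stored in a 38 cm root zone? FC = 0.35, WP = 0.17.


Step 1: Available water = (FC - WP) * depth * 10
Step 2: AW = (0.35 - 0.17) * 38 * 10
Step 3: AW = 0.18 * 38 * 10
Step 4: AW = 68.4 mm

68.4


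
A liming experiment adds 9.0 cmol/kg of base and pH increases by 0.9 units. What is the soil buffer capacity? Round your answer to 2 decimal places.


Step 1: BC = change in base / change in pH
Step 2: BC = 9.0 / 0.9
Step 3: BC = 10.0 cmol/(kg*pH unit)

10.0


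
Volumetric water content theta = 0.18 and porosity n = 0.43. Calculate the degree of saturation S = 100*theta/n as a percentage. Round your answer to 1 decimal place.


Step 1: S = 100 * theta_v / n
Step 2: S = 100 * 0.18 / 0.43
Step 3: S = 41.9%

41.9


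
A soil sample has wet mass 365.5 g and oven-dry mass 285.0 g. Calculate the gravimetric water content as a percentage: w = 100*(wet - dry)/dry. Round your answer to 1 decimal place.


Step 1: Water mass = wet - dry = 365.5 - 285.0 = 80.5 g
Step 2: w = 100 * water mass / dry mass
Step 3: w = 100 * 80.5 / 285.0 = 28.2%

28.2


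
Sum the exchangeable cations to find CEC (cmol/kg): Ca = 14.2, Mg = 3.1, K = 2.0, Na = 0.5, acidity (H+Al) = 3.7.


Step 1: CEC = Ca + Mg + K + Na + (H+Al)
Step 2: CEC = 14.2 + 3.1 + 2.0 + 0.5 + 3.7
Step 3: CEC = 23.5 cmol/kg

23.5


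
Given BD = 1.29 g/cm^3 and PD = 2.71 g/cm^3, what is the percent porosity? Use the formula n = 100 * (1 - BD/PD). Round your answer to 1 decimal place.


Step 1: Formula: n = 100 * (1 - BD / PD)
Step 2: n = 100 * (1 - 1.29 / 2.71)
Step 3: n = 100 * (1 - 0.47601)
Step 4: n = 52.4%

52.4


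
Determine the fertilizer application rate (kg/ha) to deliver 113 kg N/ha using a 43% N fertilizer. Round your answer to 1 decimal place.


Step 1: Fertilizer rate = target N / (N content / 100)
Step 2: Rate = 113 / (43 / 100)
Step 3: Rate = 113 / 0.43
Step 4: Rate = 262.8 kg/ha

262.8


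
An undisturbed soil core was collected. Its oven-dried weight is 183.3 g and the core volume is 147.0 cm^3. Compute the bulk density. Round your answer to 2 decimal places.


Step 1: Identify the formula: BD = dry mass / volume
Step 2: Substitute values: BD = 183.3 / 147.0
Step 3: BD = 1.25 g/cm^3

1.25


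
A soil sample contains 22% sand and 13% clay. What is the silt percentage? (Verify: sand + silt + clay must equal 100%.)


Step 1: sand + silt + clay = 100%
Step 2: silt = 100 - sand - clay
Step 3: silt = 100 - 22 - 13
Step 4: silt = 65%

65


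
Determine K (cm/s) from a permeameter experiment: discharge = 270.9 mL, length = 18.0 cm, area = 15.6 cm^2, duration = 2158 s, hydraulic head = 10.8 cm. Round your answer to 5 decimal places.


Step 1: K = Q * L / (A * t * h)
Step 2: Numerator = 270.9 * 18.0 = 4876.2
Step 3: Denominator = 15.6 * 2158 * 10.8 = 363579.84
Step 4: K = 4876.2 / 363579.84 = 0.01341 cm/s

0.01341


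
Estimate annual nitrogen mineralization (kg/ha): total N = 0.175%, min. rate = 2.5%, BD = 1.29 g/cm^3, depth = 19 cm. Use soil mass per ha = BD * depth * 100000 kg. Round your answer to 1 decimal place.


Step 1: Soil mass per ha = BD * depth * 100000 = 1.29 * 19 * 100000 = 2451000 kg
Step 2: Total N pool = soil mass * N%/100 = 2451000 * 0.175/100 = 4289.25 kg/ha
Step 3: N mineralized = N pool * rate%/100 = 4289.25 * 2.5/100 = 107.2 kg/ha/yr

107.2


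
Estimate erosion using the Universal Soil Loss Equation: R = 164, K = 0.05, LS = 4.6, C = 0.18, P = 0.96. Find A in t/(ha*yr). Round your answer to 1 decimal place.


Step 1: A = R * K * LS * C * P
Step 2: R * K = 164 * 0.05 = 8.2
Step 3: (R*K) * LS = 8.2 * 4.6 = 37.72
Step 4: * C * P = 37.72 * 0.18 * 0.96 = 6.5
Step 5: A = 6.5 t/(ha*yr)

6.5


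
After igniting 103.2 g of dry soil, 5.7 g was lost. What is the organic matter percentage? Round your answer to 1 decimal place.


Step 1: OM% = 100 * LOI / sample mass
Step 2: OM = 100 * 5.7 / 103.2
Step 3: OM = 5.5%

5.5


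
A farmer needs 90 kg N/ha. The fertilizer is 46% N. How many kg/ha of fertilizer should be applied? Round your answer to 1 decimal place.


Step 1: Fertilizer rate = target N / (N content / 100)
Step 2: Rate = 90 / (46 / 100)
Step 3: Rate = 90 / 0.46
Step 4: Rate = 195.7 kg/ha

195.7


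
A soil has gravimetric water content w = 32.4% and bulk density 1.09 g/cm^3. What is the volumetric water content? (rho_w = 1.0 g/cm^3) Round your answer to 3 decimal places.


Step 1: theta = (w / 100) * BD / rho_w
Step 2: theta = (32.4 / 100) * 1.09 / 1.0
Step 3: theta = 0.324 * 1.09
Step 4: theta = 0.353

0.353


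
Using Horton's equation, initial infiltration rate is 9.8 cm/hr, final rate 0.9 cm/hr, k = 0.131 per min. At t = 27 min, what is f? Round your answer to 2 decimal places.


Step 1: f = fc + (f0 - fc) * exp(-k * t)
Step 2: exp(-0.131 * 27) = 0.0291
Step 3: f = 0.9 + (9.8 - 0.9) * 0.0291
Step 4: f = 0.9 + 8.9 * 0.0291
Step 5: f = 1.16 cm/hr

1.16


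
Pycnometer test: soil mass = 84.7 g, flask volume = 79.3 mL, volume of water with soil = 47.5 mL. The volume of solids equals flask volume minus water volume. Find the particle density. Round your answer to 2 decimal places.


Step 1: Volume of solids = flask volume - water volume with soil
Step 2: V_solids = 79.3 - 47.5 = 31.8 mL
Step 3: Particle density = mass / V_solids = 84.7 / 31.8 = 2.66 g/cm^3

2.66


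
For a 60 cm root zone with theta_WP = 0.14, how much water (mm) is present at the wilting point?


Step 1: Water (mm) = theta_WP * depth * 10
Step 2: Water = 0.14 * 60 * 10
Step 3: Water = 84.0 mm

84.0


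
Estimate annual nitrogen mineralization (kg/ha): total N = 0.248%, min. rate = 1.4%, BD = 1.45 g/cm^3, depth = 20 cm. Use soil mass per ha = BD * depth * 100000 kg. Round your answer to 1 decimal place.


Step 1: Soil mass per ha = BD * depth * 100000 = 1.45 * 20 * 100000 = 2900000 kg
Step 2: Total N pool = soil mass * N%/100 = 2900000 * 0.248/100 = 7192.0 kg/ha
Step 3: N mineralized = N pool * rate%/100 = 7192.0 * 1.4/100 = 100.7 kg/ha/yr

100.7


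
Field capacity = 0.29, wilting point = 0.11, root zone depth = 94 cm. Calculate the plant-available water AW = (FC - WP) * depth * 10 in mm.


Step 1: Available water = (FC - WP) * depth * 10
Step 2: AW = (0.29 - 0.11) * 94 * 10
Step 3: AW = 0.18 * 94 * 10
Step 4: AW = 169.2 mm

169.2


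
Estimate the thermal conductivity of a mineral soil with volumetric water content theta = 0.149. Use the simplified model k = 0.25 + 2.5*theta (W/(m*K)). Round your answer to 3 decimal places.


Step 1: k = 0.25 + 2.5 * theta
Step 2: k = 0.25 + 2.5 * 0.149
Step 3: k = 0.25 + 0.373
Step 4: k = 0.623 W/(m*K)

0.623


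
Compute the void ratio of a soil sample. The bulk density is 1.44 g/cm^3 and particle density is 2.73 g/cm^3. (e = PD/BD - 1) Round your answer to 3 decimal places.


Step 1: e = PD / BD - 1
Step 2: e = 2.73 / 1.44 - 1
Step 3: e = 1.89583 - 1
Step 4: e = 0.896

0.896


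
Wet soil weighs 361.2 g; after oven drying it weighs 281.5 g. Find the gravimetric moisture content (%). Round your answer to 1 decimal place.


Step 1: Water mass = wet - dry = 361.2 - 281.5 = 79.7 g
Step 2: w = 100 * water mass / dry mass
Step 3: w = 100 * 79.7 / 281.5 = 28.3%

28.3


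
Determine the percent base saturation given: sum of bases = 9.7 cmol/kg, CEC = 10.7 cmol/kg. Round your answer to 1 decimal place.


Step 1: BS = 100 * (sum of bases) / CEC
Step 2: BS = 100 * 9.7 / 10.7
Step 3: BS = 90.7%

90.7


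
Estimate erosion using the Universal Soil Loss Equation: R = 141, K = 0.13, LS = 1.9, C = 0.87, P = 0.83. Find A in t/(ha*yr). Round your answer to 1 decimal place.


Step 1: A = R * K * LS * C * P
Step 2: R * K = 141 * 0.13 = 18.33
Step 3: (R*K) * LS = 18.33 * 1.9 = 34.827
Step 4: * C * P = 34.827 * 0.87 * 0.83 = 25.1
Step 5: A = 25.1 t/(ha*yr)

25.1


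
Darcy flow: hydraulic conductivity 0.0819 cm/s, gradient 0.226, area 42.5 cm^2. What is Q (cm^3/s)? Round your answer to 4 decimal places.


Step 1: Apply Darcy's law: Q = K * i * A
Step 2: Q = 0.0819 * 0.226 * 42.5
Step 3: Q = 0.7866 cm^3/s

0.7866


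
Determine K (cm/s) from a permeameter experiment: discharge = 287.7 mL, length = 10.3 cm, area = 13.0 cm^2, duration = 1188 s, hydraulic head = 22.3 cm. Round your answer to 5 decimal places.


Step 1: K = Q * L / (A * t * h)
Step 2: Numerator = 287.7 * 10.3 = 2963.31
Step 3: Denominator = 13.0 * 1188 * 22.3 = 344401.2
Step 4: K = 2963.31 / 344401.2 = 0.0086 cm/s

0.0086


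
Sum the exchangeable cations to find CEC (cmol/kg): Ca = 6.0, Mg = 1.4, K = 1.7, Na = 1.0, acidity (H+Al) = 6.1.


Step 1: CEC = Ca + Mg + K + Na + (H+Al)
Step 2: CEC = 6.0 + 1.4 + 1.7 + 1.0 + 6.1
Step 3: CEC = 16.2 cmol/kg

16.2


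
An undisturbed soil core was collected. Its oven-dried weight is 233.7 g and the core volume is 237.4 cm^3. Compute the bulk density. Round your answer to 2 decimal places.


Step 1: Identify the formula: BD = dry mass / volume
Step 2: Substitute values: BD = 233.7 / 237.4
Step 3: BD = 0.98 g/cm^3

0.98


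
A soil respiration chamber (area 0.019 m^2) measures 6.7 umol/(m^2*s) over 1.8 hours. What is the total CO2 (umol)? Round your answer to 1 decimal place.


Step 1: Convert time to seconds: 1.8 hr * 3600 = 6480.0 s
Step 2: Total = flux * area * time_s
Step 3: Total = 6.7 * 0.019 * 6480.0
Step 4: Total = 824.9 umol

824.9


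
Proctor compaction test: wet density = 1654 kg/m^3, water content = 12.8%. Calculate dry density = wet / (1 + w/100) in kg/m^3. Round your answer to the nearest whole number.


Step 1: Dry density = wet density / (1 + w/100)
Step 2: Dry density = 1654 / (1 + 12.8/100)
Step 3: Dry density = 1654 / 1.128
Step 4: Dry density = 1466 kg/m^3

1466


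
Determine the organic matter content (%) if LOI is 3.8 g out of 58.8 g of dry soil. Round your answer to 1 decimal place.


Step 1: OM% = 100 * LOI / sample mass
Step 2: OM = 100 * 3.8 / 58.8
Step 3: OM = 6.5%

6.5


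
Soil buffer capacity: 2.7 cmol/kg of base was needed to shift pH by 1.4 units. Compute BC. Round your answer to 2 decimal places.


Step 1: BC = change in base / change in pH
Step 2: BC = 2.7 / 1.4
Step 3: BC = 1.93 cmol/(kg*pH unit)

1.93


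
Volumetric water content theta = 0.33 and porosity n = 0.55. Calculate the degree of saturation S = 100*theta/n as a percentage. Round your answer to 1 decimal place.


Step 1: S = 100 * theta_v / n
Step 2: S = 100 * 0.33 / 0.55
Step 3: S = 60.0%

60.0


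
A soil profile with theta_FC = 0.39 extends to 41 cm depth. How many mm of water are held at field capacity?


Step 1: Water (mm) = theta_FC * depth (cm) * 10
Step 2: Water = 0.39 * 41 * 10
Step 3: Water = 159.9 mm

159.9


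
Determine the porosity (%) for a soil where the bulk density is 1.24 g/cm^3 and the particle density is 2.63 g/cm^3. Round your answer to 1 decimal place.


Step 1: Formula: n = 100 * (1 - BD / PD)
Step 2: n = 100 * (1 - 1.24 / 2.63)
Step 3: n = 100 * (1 - 0.47148)
Step 4: n = 52.9%

52.9


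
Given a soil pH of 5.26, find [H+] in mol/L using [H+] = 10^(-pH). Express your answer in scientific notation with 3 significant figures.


Step 1: [H+] = 10^(-pH)
Step 2: [H+] = 10^(-5.26)
Step 3: [H+] = 5.50e-06 mol/L

5.50e-06


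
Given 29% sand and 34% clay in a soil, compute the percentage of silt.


Step 1: sand + silt + clay = 100%
Step 2: silt = 100 - sand - clay
Step 3: silt = 100 - 29 - 34
Step 4: silt = 37%

37


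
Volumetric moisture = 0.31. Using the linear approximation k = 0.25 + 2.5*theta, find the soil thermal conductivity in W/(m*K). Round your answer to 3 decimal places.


Step 1: k = 0.25 + 2.5 * theta
Step 2: k = 0.25 + 2.5 * 0.31
Step 3: k = 0.25 + 0.775
Step 4: k = 1.025 W/(m*K)

1.025


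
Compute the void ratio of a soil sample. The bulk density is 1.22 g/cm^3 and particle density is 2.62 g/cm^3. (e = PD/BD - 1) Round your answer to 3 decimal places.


Step 1: e = PD / BD - 1
Step 2: e = 2.62 / 1.22 - 1
Step 3: e = 2.14754 - 1
Step 4: e = 1.148

1.148


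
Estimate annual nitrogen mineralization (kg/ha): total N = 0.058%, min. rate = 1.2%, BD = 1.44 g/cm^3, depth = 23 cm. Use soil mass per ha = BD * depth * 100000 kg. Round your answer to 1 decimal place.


Step 1: Soil mass per ha = BD * depth * 100000 = 1.44 * 23 * 100000 = 3312000 kg
Step 2: Total N pool = soil mass * N%/100 = 3312000 * 0.058/100 = 1920.96 kg/ha
Step 3: N mineralized = N pool * rate%/100 = 1920.96 * 1.2/100 = 23.1 kg/ha/yr

23.1
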